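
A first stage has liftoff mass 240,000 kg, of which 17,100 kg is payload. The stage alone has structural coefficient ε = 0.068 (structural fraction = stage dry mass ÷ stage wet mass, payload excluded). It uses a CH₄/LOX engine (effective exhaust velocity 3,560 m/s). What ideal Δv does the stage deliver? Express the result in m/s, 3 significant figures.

Stage wet mass = m₀ − payload = 240,000 − 17,100 = 222,900 kg.
Stage dry mass = ε × stage wet mass = 0.068 × 222,900 = 15,157.2 kg.
Burnout mass m_f = stage dry + payload = 15,157.2 + 17,100 = 32,257.2 kg.
Rocket equation: Δv = v_e · ln(240,000/32,257.2) = 3560.0 × ln(7.44) = 3560.0 × 2.0069 ≈ 7145 m/s.

Δv ≈ 7140 m/s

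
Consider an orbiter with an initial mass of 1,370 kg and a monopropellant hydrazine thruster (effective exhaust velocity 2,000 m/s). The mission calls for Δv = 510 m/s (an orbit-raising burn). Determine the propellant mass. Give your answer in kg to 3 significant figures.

propellant mass ≈ 308 kg

From the ideal rocket equation, m₀/m_f = exp(Δv / v_e) = exp(510 / 2000.0) = exp(0.2550) = 1.2905.
m_f = 1,370 / 1.2905 = 1,061.6 kg, so propellant = m₀ − m_f = 1,370 − 1,061.6 = 308.4 kg.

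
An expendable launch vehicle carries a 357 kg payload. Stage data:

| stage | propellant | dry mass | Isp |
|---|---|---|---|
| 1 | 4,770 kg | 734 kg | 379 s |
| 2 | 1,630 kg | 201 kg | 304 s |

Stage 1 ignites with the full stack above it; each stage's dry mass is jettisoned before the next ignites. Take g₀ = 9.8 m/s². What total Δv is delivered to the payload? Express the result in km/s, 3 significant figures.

Ignition mass of stage 1 = 4,770+734 + 1,630+201 + 357 = 7,692 kg.
Stage 1: m₀ = 7,692 kg, m_f = 7,692 − 4,770 = 2,922 kg; Δv = 379×9.8×ln(2.632) = 3714.2×0.9679 ≈ 3595 m/s.
Stage 2: m₀ = 2,188 kg, m_f = 2,188 − 1,630 = 558 kg; Δv = 304×9.8×ln(3.921) = 2979.2×1.3664 ≈ 4071 m/s.
Total Δv = 3595 + 4071 = 7666 m/s.

Δv ≈ 7.67 km/s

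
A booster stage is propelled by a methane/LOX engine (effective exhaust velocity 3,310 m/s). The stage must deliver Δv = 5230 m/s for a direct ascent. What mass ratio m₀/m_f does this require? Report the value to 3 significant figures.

mass ratio ≈ 4.86

From the ideal rocket equation, m₀/m_f = exp(Δv / v_e) = exp(5230 / 3310.0) = exp(1.5801) = 4.8552.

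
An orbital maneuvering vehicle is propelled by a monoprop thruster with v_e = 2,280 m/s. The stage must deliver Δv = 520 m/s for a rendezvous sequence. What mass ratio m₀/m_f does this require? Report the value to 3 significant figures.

Using Δv = v_e ln(m₀/m_f): m₀/m_f = exp(Δv / v_e) = exp(520 / 2280.0) = exp(0.2281) = 1.2562.

mass ratio ≈ 1.26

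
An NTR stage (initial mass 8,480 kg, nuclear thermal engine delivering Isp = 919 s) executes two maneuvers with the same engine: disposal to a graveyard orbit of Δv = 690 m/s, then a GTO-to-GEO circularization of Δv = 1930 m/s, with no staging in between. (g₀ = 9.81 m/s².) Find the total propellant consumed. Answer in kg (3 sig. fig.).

total propellant consumed ≈ 2140 kg

v_e = Isp · g₀ = 919 × 9.81 = 9015.4 m/s.
After the first burn: m = 8480 × exp(−690/9015.4) = 8480 × 0.92632 = 7,855.19 kg.
After the second burn: m = 7,855.19 × exp(−1930/9015.4) = 7,855.19 × 0.80729 = 6,341.42 kg.
Total propellant = m₀ − m_final = 8480 − 6,341.42 = 2,138.58 kg.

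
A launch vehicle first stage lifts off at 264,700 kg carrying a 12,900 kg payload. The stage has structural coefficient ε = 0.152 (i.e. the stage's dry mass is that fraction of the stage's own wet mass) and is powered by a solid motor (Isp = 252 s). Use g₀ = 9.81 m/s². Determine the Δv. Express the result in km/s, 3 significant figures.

Stage wet mass = m₀ − payload = 264,700 − 12,900 = 251,800 kg.
Stage dry mass = ε × stage wet mass = 0.152 × 251,800 = 38,273.6 kg.
Burnout mass m_f = stage dry + payload = 38,273.6 + 12,900 = 51,173.6 kg.
v_e = Isp · g₀ = 252 × 9.81 = 2472.1 m/s.
By the Tsiolkovsky rocket equation, Δv = v_e · ln(264,700/51,173.6) = 2472.1 × ln(5.173) = 2472.1 × 1.6434 ≈ 4063 m/s.

Δv ≈ 4.06 km/s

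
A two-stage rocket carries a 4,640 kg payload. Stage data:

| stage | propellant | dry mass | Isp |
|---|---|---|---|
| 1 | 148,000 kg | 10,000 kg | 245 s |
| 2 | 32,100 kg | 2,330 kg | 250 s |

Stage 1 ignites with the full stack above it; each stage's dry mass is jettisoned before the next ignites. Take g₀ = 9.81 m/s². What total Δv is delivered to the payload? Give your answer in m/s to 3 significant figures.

Ignition mass of stage 1 = 148,000+10,000 + 32,100+2,330 + 4,640 = 197,070 kg.
Stage 1: m₀ = 197,070 kg, m_f = 197,070 − 148,000 = 49,070 kg; Δv = 245×9.81×ln(4.016) = 2403.5×1.3903 ≈ 3342 m/s.
Stage 2: m₀ = 39,070 kg, m_f = 39,070 − 32,100 = 6,970 kg; Δv = 250×9.81×ln(5.605) = 2452.5×1.7237 ≈ 4227 m/s.
Total Δv = 3342 + 4227 = 7569 m/s.

Δv ≈ 7570 m/s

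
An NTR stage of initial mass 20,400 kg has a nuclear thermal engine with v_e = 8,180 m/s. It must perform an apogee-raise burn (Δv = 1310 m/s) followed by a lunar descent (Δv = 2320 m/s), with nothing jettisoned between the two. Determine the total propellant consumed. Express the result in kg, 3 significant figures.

After the first burn: m = 20400 × exp(−1310/8180.0) = 20400 × 0.85202 = 17,381.2 kg.
After the second burn: m = 17,381.2 × exp(−2320/8180.0) = 17,381.2 × 0.75305 = 13,088.9 kg.
Total propellant = m₀ − m_final = 20400 − 13,088.9 = 7,311.1 kg.

total propellant consumed ≈ 7310 kg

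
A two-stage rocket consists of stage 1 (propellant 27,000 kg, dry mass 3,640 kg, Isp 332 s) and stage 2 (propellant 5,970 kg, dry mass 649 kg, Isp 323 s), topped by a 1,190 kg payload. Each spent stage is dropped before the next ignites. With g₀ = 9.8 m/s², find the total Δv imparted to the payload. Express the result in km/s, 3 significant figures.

Ignition mass of stage 1 = 27,000+3,640 + 5,970+649 + 1,190 = 38,449 kg.
Stage 1: m₀ = 38,449 kg, m_f = 38,449 − 27,000 = 11,449 kg; Δv = 332×9.8×ln(3.358) = 3253.6×1.2114 ≈ 3942 m/s.
Stage 2: m₀ = 7,809 kg, m_f = 7,809 − 5,970 = 1,839 kg; Δv = 323×9.8×ln(4.246) = 3165.4×1.4461 ≈ 4577 m/s.
Total Δv = 3942 + 4577 = 8519 m/s.

Δv ≈ 8.52 km/s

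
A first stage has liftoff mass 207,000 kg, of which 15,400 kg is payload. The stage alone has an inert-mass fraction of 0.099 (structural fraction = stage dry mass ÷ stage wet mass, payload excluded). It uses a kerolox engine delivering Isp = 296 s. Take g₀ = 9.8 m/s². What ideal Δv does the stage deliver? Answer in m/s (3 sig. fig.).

Stage wet mass = m₀ − payload = 207,000 − 15,400 = 191,600 kg.
Stage dry mass = ε × stage wet mass = 0.099 × 191,600 = 18,968.4 kg.
Burnout mass m_f = stage dry + payload = 18,968.4 + 15,400 = 34,368.4 kg.
v_e = Isp · g₀ = 296 × 9.8 = 2900.8 m/s.
By the Tsiolkovsky rocket equation, Δv = v_e · ln(207,000/34,368.4) = 2900.8 × ln(6.023) = 2900.8 × 1.7956 ≈ 5209 m/s.

Δv ≈ 5210 m/s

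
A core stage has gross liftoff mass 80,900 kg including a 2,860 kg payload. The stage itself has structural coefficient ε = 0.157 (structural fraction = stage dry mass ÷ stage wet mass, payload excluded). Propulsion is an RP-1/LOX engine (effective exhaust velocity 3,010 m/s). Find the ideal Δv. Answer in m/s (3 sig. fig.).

Δv ≈ 5050 m/s

Stage wet mass = m₀ − payload = 80,900 − 2,860 = 78,040 kg.
Stage dry mass = ε × stage wet mass = 0.157 × 78,040 = 12,252.3 kg.
Burnout mass m_f = stage dry + payload = 12,252.3 + 2,860 = 15,112.3 kg.
Δv = v_e · ln(80,900/15,112.3) = 3010.0 × ln(5.353) = 3010.0 × 1.6777 ≈ 5050 m/s.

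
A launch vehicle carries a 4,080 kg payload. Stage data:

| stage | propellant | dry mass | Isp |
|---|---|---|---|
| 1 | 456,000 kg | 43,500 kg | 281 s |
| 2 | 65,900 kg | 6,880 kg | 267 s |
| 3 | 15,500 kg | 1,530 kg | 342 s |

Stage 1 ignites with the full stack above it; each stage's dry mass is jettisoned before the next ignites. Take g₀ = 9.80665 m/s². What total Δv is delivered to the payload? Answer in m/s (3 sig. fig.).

Δv ≈ 11600 m/s

Ignition mass of stage 1 = 456,000+43,500 + 65,900+6,880 + 15,500+1,530 + 4,080 = 593,390 kg.
Stage 1: m₀ = 593,390 kg, m_f = 593,390 − 456,000 = 137,390 kg; Δv = 281×9.80665×ln(4.319) = 2755.7×1.4630 ≈ 4032 m/s.
Stage 2: m₀ = 93,890 kg, m_f = 93,890 − 65,900 = 27,990 kg; Δv = 267×9.80665×ln(3.354) = 2618.4×1.2103 ≈ 3169 m/s.
Stage 3: m₀ = 21,110 kg, m_f = 21,110 − 15,500 = 5,610 kg; Δv = 342×9.80665×ln(3.763) = 3353.9×1.3252 ≈ 4445 m/s.
Total Δv = 4032 + 3169 + 4445 = 11646 m/s.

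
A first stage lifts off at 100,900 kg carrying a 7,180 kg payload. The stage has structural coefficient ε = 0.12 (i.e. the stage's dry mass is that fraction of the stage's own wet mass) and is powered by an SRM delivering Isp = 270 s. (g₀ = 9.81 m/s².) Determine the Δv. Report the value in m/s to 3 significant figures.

Stage wet mass = m₀ − payload = 100,900 − 7,180 = 93,720 kg.
Stage dry mass = ε × stage wet mass = 0.12 × 93,720 = 11,246.4 kg.
Burnout mass m_f = stage dry + payload = 11,246.4 + 7,180 = 18,426.4 kg.
v_e = Isp · g₀ = 270 × 9.81 = 2648.7 m/s.
From the ideal rocket equation, Δv = v_e · ln(100,900/18,426.4) = 2648.7 × ln(5.476) = 2648.7 × 1.7003 ≈ 4504 m/s.

Δv ≈ 4500 m/s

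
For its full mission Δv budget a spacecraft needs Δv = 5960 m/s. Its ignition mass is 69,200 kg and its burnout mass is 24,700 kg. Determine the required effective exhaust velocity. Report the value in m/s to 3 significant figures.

ln(m₀/m_f) = ln(69200/24700) = ln(2.802) = 1.0302.
From the ideal rocket equation, v_e = Δv / ln(m₀/m_f) = 5960 / 1.0302 = 5785.3 m/s.

v_e ≈ 5790 m/s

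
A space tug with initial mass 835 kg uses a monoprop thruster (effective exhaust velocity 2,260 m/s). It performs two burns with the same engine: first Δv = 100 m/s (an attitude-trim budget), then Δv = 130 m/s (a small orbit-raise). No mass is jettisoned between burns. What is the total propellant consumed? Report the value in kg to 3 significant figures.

After the first burn: m = 835 × exp(−100/2260.0) = 835 × 0.95672 = 798.861 kg.
After the second burn: m = 798.861 × exp(−130/2260.0) = 798.861 × 0.94410 = 754.205 kg.
Total propellant = m₀ − m_final = 835 − 754.205 = 80.795 kg.

total propellant consumed ≈ 80.8 kg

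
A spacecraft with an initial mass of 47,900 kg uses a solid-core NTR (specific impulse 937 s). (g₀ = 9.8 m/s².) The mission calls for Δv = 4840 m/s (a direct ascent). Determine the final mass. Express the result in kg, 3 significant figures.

v_e = Isp · g₀ = 937 × 9.8 = 9182.6 m/s.
m₀/m_f = exp(Δv / v_e) = exp(4840 / 9182.6) = exp(0.5271) = 1.6940.
m_f = m₀ / 1.6940 = 47,900 / 1.6940 = 28,276.3 kg.

final mass ≈ 28300 kg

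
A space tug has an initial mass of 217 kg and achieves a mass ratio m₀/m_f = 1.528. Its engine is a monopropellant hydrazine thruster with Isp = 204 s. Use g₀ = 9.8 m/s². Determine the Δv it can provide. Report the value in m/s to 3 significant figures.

v_e = Isp · g₀ = 204 × 9.8 = 1999.2 m/s.
Δv = v_e · ln(1.528) = 1999.2 × 0.4240 ≈ 847.6 m/s.

Δv ≈ 848 m/s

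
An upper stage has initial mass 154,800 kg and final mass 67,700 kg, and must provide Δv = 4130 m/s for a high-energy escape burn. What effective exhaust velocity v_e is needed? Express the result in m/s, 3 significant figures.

v_e ≈ 4990 m/s

ln(m₀/m_f) = ln(154800/67700) = ln(2.287) = 0.8270.
From the ideal rocket equation, v_e = Δv / ln(m₀/m_f) = 4130 / 0.8270 = 4993.7 m/s.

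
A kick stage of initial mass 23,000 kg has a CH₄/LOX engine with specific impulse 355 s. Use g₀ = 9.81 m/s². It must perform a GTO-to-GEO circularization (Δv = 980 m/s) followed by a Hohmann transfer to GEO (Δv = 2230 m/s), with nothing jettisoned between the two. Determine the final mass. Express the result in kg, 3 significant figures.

final mass ≈ 9150 kg

v_e = Isp · g₀ = 355 × 9.81 = 3482.6 m/s.
After the first burn: m = 23000 × exp(−980/3482.6) = 23000 × 0.75472 = 17,358.6 kg.
After the second burn: m = 17,358.6 × exp(−2230/3482.6) = 17,358.6 × 0.52712 = 9,150.07 kg.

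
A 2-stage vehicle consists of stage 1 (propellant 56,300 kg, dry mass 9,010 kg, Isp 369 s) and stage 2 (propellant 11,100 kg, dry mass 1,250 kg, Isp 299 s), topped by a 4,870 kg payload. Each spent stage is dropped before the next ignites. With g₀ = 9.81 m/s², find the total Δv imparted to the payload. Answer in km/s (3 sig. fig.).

Δv ≈ 7.18 km/s

Ignition mass of stage 1 = 56,300+9,010 + 11,100+1,250 + 4,870 = 82,530 kg.
Stage 1: m₀ = 82,530 kg, m_f = 82,530 − 56,300 = 26,230 kg; Δv = 369×9.81×ln(3.146) = 3619.9×1.1463 ≈ 4149 m/s.
Stage 2: m₀ = 17,220 kg, m_f = 17,220 − 11,100 = 6,120 kg; Δv = 299×9.81×ln(2.814) = 2933.2×1.0345 ≈ 3034 m/s.
Total Δv = 4149 + 3034 = 7183 m/s.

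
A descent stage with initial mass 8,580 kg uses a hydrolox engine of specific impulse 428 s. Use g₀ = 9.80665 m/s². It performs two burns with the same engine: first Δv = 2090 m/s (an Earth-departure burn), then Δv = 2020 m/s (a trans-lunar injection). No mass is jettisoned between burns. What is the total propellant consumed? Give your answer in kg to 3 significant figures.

total propellant consumed ≈ 5360 kg

v_e = Isp · g₀ = 428 × 9.80665 = 4197.2 m/s.
After the first burn: m = 8580 × exp(−2090/4197.2) = 8580 × 0.60778 = 5,214.75 kg.
After the second burn: m = 5,214.75 × exp(−2020/4197.2) = 5,214.75 × 0.61800 = 3,222.72 kg.
Total propellant = m₀ − m_final = 8580 − 3,222.72 = 5,357.28 kg.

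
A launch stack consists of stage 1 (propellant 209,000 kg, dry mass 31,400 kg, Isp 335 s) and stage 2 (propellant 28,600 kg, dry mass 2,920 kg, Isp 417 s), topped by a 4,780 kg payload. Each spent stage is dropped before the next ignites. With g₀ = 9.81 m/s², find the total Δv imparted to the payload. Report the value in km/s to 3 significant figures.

Δv ≈ 11.0 km/s

Ignition mass of stage 1 = 209,000+31,400 + 28,600+2,920 + 4,780 = 276,700 kg.
Stage 1: m₀ = 276,700 kg, m_f = 276,700 − 209,000 = 67,700 kg; Δv = 335×9.81×ln(4.087) = 3286.4×1.4078 ≈ 4627 m/s.
Stage 2: m₀ = 36,300 kg, m_f = 36,300 − 28,600 = 7,700 kg; Δv = 417×9.81×ln(4.714) = 4090.8×1.5506 ≈ 6343 m/s.
Total Δv = 4627 + 6343 = 10970 m/s.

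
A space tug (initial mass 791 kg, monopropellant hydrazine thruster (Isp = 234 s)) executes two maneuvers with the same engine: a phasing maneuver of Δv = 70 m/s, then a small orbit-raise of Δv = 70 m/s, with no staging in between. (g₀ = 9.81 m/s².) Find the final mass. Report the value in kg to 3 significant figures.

final mass ≈ 744 kg

v_e = Isp · g₀ = 234 × 9.81 = 2295.5 m/s.
After the first burn: m = 791 × exp(−70/2295.5) = 791 × 0.96997 = 767.246 kg.
After the second burn: m = 767.246 × exp(−70/2295.5) = 767.246 × 0.96997 = 744.206 kg.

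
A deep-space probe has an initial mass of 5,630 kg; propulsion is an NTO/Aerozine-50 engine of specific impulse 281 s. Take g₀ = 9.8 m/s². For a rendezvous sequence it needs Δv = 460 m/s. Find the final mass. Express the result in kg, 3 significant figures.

final mass ≈ 4760 kg

v_e = Isp · g₀ = 281 × 9.8 = 2753.8 m/s.
From the ideal rocket equation, m₀/m_f = exp(Δv / v_e) = exp(460 / 2753.8) = exp(0.1670) = 1.1818.
m_f = m₀ / 1.1818 = 5,630 / 1.1818 = 4,763.92 kg.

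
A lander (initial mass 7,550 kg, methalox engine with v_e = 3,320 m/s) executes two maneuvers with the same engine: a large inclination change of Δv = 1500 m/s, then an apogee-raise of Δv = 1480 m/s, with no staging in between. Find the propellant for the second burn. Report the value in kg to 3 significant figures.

propellant for the second burn ≈ 1730 kg

After the first burn: m = 7550 × exp(−1500/3320.0) = 7550 × 0.63648 = 4,805.42 kg.
After the second burn: m = 4,805.42 × exp(−1480/3320.0) = 4,805.42 × 0.64032 = 3,077.01 kg.
Second-burn propellant = 4,805.42 − 3,077.01 = 1,728.41 kg.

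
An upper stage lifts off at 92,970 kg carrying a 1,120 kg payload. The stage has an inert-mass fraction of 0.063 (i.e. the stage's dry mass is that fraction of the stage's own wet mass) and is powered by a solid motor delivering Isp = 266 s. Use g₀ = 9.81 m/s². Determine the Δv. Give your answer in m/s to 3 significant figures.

Stage wet mass = m₀ − payload = 92,970 − 1,120 = 91,850 kg.
Stage dry mass = ε × stage wet mass = 0.063 × 91,850 = 5,786.55 kg.
Burnout mass m_f = stage dry + payload = 5,786.55 + 1,120 = 6,906.55 kg.
v_e = Isp · g₀ = 266 × 9.81 = 2609.5 m/s.
From the ideal rocket equation, Δv = v_e · ln(92,970/6,906.55) = 2609.5 × ln(13.46) = 2609.5 × 2.5998 ≈ 6784 m/s.

Δv ≈ 6780 m/s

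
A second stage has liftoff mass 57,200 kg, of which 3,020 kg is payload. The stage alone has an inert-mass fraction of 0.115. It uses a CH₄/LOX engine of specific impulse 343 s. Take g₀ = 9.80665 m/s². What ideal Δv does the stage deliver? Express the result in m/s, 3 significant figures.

Stage wet mass = m₀ − payload = 57,200 − 3,020 = 54,180 kg.
Stage dry mass = ε × stage wet mass = 0.115 × 54,180 = 6,230.7 kg.
Burnout mass m_f = stage dry + payload = 6,230.7 + 3,020 = 9,250.7 kg.
v_e = Isp · g₀ = 343 × 9.80665 = 3363.7 m/s.
Rocket equation: Δv = v_e · ln(57,200/9,250.7) = 3363.7 × ln(6.183) = 3363.7 × 1.8219 ≈ 6128 m/s.

Δv ≈ 6130 m/s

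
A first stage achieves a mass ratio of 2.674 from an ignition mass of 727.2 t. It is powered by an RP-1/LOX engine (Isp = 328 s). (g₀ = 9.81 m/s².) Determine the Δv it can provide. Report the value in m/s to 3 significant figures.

Δv ≈ 3160 m/s

v_e = Isp · g₀ = 328 × 9.81 = 3217.7 m/s.
From the ideal rocket equation, Δv = v_e · ln(2.674) = 3217.7 × 0.9836 ≈ 3164.8 m/s.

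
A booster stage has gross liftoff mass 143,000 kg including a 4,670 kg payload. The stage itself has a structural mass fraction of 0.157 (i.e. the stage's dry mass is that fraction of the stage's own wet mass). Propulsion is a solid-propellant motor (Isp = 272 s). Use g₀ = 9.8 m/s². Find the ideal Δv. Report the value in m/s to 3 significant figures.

Stage wet mass = m₀ − payload = 143,000 − 4,670 = 138,330 kg.
Stage dry mass = ε × stage wet mass = 0.157 × 138,330 = 21,717.8 kg.
Burnout mass m_f = stage dry + payload = 21,717.8 + 4,670 = 26,387.8 kg.
v_e = Isp · g₀ = 272 × 9.8 = 2665.6 m/s.
Rocket equation: Δv = v_e · ln(143,000/26,387.8) = 2665.6 × ln(5.419) = 2665.6 × 1.6899 ≈ 4505 m/s.

Δv ≈ 4500 m/s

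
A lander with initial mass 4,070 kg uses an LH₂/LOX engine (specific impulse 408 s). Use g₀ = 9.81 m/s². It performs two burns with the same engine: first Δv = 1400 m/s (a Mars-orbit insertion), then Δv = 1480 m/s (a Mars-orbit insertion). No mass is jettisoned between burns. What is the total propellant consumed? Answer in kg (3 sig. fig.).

v_e = Isp · g₀ = 408 × 9.81 = 4002.5 m/s.
After the first burn: m = 4070 × exp(−1400/4002.5) = 4070 × 0.70484 = 2,868.7 kg.
After the second burn: m = 2,868.7 × exp(−1480/4002.5) = 2,868.7 × 0.69089 = 1,981.96 kg.
Total propellant = m₀ − m_final = 4070 − 1,981.96 = 2,088.04 kg.

total propellant consumed ≈ 2090 kg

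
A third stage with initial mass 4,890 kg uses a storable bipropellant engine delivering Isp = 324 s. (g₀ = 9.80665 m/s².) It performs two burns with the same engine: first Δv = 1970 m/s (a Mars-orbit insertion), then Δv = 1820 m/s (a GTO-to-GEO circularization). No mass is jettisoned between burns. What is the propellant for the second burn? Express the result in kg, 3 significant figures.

v_e = Isp · g₀ = 324 × 9.80665 = 3177.4 m/s.
After the first burn: m = 4890 × exp(−1970/3177.4) = 4890 × 0.53794 = 2,630.53 kg.
After the second burn: m = 2,630.53 × exp(−1820/3177.4) = 2,630.53 × 0.56394 = 1,483.46 kg.
Second-burn propellant = 2,630.53 − 1,483.46 = 1,147.07 kg.

propellant for the second burn ≈ 1150 kg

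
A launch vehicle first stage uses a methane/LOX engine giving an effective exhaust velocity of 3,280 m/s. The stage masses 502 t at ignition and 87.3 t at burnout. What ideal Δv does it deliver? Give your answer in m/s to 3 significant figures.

Δv ≈ 5740 m/s

Using Δv = v_e ln(m₀/m_f): Δv = v_e · ln(m₀/m_f) = 3280.0 × ln(5.75) = 3280.0 × 1.7492 ≈ 5737.5 m/s.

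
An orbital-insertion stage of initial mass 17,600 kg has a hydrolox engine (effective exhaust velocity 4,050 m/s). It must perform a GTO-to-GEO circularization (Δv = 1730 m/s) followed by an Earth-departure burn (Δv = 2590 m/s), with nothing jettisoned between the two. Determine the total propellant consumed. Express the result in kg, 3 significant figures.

After the first burn: m = 17600 × exp(−1730/4050.0) = 17600 × 0.65236 = 11,481.5 kg.
After the second burn: m = 11,481.5 × exp(−2590/4050.0) = 11,481.5 × 0.52755 = 6,057.07 kg.
Total propellant = m₀ − m_final = 17600 − 6,057.07 = 11,542.93 kg.

total propellant consumed ≈ 11500 kg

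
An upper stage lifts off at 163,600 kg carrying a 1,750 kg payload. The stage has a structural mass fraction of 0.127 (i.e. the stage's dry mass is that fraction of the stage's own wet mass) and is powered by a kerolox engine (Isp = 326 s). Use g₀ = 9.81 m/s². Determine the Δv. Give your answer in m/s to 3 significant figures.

Stage wet mass = m₀ − payload = 163,600 − 1,750 = 161,850 kg.
Stage dry mass = ε × stage wet mass = 0.127 × 161,850 = 20,555 kg.
Burnout mass m_f = stage dry + payload = 20,555 + 1,750 = 22,305 kg.
v_e = Isp · g₀ = 326 × 9.81 = 3198.1 m/s.
From the ideal rocket equation, Δv = v_e · ln(163,600/22,305) = 3198.1 × ln(7.335) = 3198.1 × 1.9926 ≈ 6372 m/s.

Δv ≈ 6370 m/s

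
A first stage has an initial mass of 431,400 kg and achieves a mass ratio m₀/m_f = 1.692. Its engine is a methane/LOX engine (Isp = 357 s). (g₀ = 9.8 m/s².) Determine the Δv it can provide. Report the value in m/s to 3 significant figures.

v_e = Isp · g₀ = 357 × 9.8 = 3498.6 m/s.
Rocket equation: Δv = v_e · ln(1.692) = 3498.6 × 0.5259 ≈ 1840.0 m/s.

Δv ≈ 1840 m/s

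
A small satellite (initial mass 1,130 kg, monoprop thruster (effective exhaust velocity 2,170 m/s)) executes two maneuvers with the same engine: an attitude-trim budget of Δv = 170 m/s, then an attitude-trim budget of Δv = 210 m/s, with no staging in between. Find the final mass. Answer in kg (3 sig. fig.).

After the first burn: m = 1130 × exp(−170/2170.0) = 1130 × 0.92465 = 1,044.85 kg.
After the second burn: m = 1,044.85 × exp(−210/2170.0) = 1,044.85 × 0.90776 = 948.473 kg.

final mass ≈ 948 kg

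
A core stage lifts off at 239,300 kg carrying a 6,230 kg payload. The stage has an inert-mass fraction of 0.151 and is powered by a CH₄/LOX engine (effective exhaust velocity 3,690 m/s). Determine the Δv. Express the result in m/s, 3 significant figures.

Stage wet mass = m₀ − payload = 239,300 − 6,230 = 233,070 kg.
Stage dry mass = ε × stage wet mass = 0.151 × 233,070 = 35,193.6 kg.
Burnout mass m_f = stage dry + payload = 35,193.6 + 6,230 = 41,423.6 kg.
By the Tsiolkovsky rocket equation, Δv = v_e · ln(239,300/41,423.6) = 3690.0 × ln(5.777) = 3690.0 × 1.7539 ≈ 6472 m/s.

Δv ≈ 6470 m/s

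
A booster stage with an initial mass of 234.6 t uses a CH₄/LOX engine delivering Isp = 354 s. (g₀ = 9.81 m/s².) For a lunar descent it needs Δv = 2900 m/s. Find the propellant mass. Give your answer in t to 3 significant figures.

v_e = Isp · g₀ = 354 × 9.81 = 3472.7 m/s.
m₀/m_f = exp(Δv / v_e) = exp(2900 / 3472.7) = exp(0.8351) = 2.3050.
m_f = 234.6 / 2.3050 = 101.779 t, so propellant = m₀ − m_f = 234.6 − 101.779 = 132.821 t.

propellant mass ≈ 133 t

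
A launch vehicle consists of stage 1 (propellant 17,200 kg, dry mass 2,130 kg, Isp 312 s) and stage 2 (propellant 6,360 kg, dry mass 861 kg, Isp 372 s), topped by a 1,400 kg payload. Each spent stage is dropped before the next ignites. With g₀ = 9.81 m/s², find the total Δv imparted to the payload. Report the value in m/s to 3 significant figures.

Ignition mass of stage 1 = 17,200+2,130 + 6,360+861 + 1,400 = 27,951 kg.
Stage 1: m₀ = 27,951 kg, m_f = 27,951 − 17,200 = 10,751 kg; Δv = 312×9.81×ln(2.6) = 3060.7×0.9555 ≈ 2924 m/s.
Stage 2: m₀ = 8,621 kg, m_f = 8,621 − 6,360 = 2,261 kg; Δv = 372×9.81×ln(3.813) = 3649.3×1.3384 ≈ 4884 m/s.
Total Δv = 2924 + 4884 = 7808 m/s.

Δv ≈ 7810 m/s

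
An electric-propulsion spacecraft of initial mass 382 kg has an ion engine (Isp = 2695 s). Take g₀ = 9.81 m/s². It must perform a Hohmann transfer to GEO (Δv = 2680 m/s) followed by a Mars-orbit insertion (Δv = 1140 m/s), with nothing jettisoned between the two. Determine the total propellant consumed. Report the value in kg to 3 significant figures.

v_e = Isp · g₀ = 2695 × 9.81 = 26438.0 m/s.
After the first burn: m = 382 × exp(−2680/26438.0) = 382 × 0.90360 = 345.175 kg.
After the second burn: m = 345.175 × exp(−1140/26438.0) = 345.175 × 0.95780 = 330.609 kg.
Total propellant = m₀ − m_final = 382 − 330.609 = 51.391 kg.

total propellant consumed ≈ 51.4 kg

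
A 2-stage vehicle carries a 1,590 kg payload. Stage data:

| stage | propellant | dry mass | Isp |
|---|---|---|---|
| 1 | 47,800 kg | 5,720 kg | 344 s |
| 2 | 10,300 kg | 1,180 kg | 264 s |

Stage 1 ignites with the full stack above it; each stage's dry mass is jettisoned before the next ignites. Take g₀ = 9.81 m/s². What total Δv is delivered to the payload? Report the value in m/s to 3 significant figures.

Δv ≈ 8290 m/s

Ignition mass of stage 1 = 47,800+5,720 + 10,300+1,180 + 1,590 = 66,590 kg.
Stage 1: m₀ = 66,590 kg, m_f = 66,590 − 47,800 = 18,790 kg; Δv = 344×9.81×ln(3.544) = 3374.6×1.2652 ≈ 4270 m/s.
Stage 2: m₀ = 13,070 kg, m_f = 13,070 − 10,300 = 2,770 kg; Δv = 264×9.81×ln(4.718) = 2589.8×1.5515 ≈ 4018 m/s.
Total Δv = 4270 + 4018 = 8288 m/s.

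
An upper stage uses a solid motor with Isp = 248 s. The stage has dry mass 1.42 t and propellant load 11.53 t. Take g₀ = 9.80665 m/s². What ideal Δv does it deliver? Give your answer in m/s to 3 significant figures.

v_e = Isp · g₀ = 248 × 9.80665 = 2432.0 m/s.
m₀ = m_dry + m_prop = 1.42 + 11.53 = 12.95 t.
By the Tsiolkovsky rocket equation, Δv = v_e · ln(m₀/m_f) = 2432.0 × ln(9.12) = 2432.0 × 2.2104 ≈ 5375.9 m/s.

Δv ≈ 5380 m/s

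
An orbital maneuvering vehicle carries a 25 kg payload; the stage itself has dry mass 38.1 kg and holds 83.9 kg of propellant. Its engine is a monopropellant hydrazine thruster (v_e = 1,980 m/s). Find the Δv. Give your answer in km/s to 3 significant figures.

m₀ = payload + dry + propellant = 25 + 38.1 + 83.9 = 147 kg.
m_f = payload + dry = 25 + 38.1 = 63.1 kg.
Δv = v_e · ln(m₀/m_f) = 1980.0 × ln(2.33) = 1980.0 × 0.8457 ≈ 1674.5 m/s.

Δv ≈ 1.67 km/s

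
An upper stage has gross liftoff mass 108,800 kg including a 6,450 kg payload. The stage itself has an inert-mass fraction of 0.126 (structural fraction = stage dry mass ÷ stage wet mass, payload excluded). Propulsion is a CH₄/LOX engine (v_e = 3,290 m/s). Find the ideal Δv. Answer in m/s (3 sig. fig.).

Stage wet mass = m₀ − payload = 108,800 − 6,450 = 102,350 kg.
Stage dry mass = ε × stage wet mass = 0.126 × 102,350 = 12,896.1 kg.
Burnout mass m_f = stage dry + payload = 12,896.1 + 6,450 = 19,346.1 kg.
Rocket equation: Δv = v_e · ln(108,800/19,346.1) = 3290.0 × ln(5.624) = 3290.0 × 1.7270 ≈ 5682 m/s.

Δv ≈ 5680 m/s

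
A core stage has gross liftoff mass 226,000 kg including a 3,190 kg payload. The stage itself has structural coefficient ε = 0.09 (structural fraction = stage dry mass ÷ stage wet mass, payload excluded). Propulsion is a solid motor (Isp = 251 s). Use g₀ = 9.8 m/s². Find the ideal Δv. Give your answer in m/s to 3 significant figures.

Stage wet mass = m₀ − payload = 226,000 − 3,190 = 222,810 kg.
Stage dry mass = ε × stage wet mass = 0.09 × 222,810 = 20,052.9 kg.
Burnout mass m_f = stage dry + payload = 20,052.9 + 3,190 = 23,242.9 kg.
v_e = Isp · g₀ = 251 × 9.8 = 2459.8 m/s.
Rocket equation: Δv = v_e · ln(226,000/23,242.9) = 2459.8 × ln(9.723) = 2459.8 × 2.2745 ≈ 5595 m/s.

Δv ≈ 5590 m/s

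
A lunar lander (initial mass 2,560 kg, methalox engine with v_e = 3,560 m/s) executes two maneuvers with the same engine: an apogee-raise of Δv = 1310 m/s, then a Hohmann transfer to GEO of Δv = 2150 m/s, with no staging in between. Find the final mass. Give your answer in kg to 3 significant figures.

After the first burn: m = 2560 × exp(−1310/3560.0) = 2560 × 0.69213 = 1,771.85 kg.
After the second burn: m = 1,771.85 × exp(−2150/3560.0) = 1,771.85 × 0.54666 = 968.6 kg.

final mass ≈ 969 kg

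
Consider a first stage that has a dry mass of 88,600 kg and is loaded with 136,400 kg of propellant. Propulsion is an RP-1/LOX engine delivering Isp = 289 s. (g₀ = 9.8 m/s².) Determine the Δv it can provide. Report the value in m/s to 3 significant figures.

v_e = Isp · g₀ = 289 × 9.8 = 2832.2 m/s.
m₀ = m_dry + m_prop = 88,600 + 136,400 = 225,000 kg.
Using Δv = v_e ln(m₀/m_f): Δv = v_e · ln(m₀/m_f) = 2832.2 × ln(2.54) = 2832.2 × 0.9320 ≈ 2639.5 m/s.

Δv ≈ 2640 m/s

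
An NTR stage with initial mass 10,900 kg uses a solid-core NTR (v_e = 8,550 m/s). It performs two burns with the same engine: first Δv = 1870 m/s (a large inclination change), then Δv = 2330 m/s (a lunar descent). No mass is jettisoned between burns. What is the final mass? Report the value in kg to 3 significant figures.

final mass ≈ 6670 kg

After the first burn: m = 10900 × exp(−1870/8550.0) = 10900 × 0.80355 = 8,758.7 kg.
After the second burn: m = 8,758.7 × exp(−2330/8550.0) = 8,758.7 × 0.76146 = 6,669.4 kg.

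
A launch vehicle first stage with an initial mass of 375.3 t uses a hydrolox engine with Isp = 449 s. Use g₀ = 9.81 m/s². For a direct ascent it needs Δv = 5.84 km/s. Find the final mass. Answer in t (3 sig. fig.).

final mass ≈ 99.7 t

v_e = Isp · g₀ = 449 × 9.81 = 4404.7 m/s.
Rocket equation: m₀/m_f = exp(Δv / v_e) = exp(5840 / 4404.7) = exp(1.3259) = 3.7654.
m_f = m₀ / 3.7654 = 375.3 / 3.7654 = 99.6707 t.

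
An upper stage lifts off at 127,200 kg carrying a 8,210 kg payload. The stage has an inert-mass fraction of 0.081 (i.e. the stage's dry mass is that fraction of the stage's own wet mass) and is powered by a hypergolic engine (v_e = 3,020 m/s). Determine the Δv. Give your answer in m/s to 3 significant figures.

Stage wet mass = m₀ − payload = 127,200 − 8,210 = 118,990 kg.
Stage dry mass = ε × stage wet mass = 0.081 × 118,990 = 9,638.19 kg.
Burnout mass m_f = stage dry + payload = 9,638.19 + 8,210 = 17,848.19 kg.
Using Δv = v_e ln(m₀/m_f): Δv = v_e · ln(127,200/17,848.19) = 3020.0 × ln(7.127) = 3020.0 × 1.9639 ≈ 5931 m/s.

Δv ≈ 5930 m/s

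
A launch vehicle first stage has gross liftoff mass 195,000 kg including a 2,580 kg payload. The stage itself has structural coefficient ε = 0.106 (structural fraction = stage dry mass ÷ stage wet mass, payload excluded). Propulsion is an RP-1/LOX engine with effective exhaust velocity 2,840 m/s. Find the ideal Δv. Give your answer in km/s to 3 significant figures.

Stage wet mass = m₀ − payload = 195,000 − 2,580 = 192,420 kg.
Stage dry mass = ε × stage wet mass = 0.106 × 192,420 = 20,396.5 kg.
Burnout mass m_f = stage dry + payload = 20,396.5 + 2,580 = 22,976.5 kg.
Rocket equation: Δv = v_e · ln(195,000/22,976.5) = 2840.0 × ln(8.487) = 2840.0 × 2.1385 ≈ 6073 m/s.

Δv ≈ 6.07 km/s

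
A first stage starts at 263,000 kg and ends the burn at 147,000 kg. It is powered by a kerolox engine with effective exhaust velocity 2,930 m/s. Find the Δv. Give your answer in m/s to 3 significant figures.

By the Tsiolkovsky rocket equation, Δv = v_e · ln(m₀/m_f) = 2930.0 × ln(1.789) = 2930.0 × 0.5817 ≈ 1704.4 m/s.

Δv ≈ 1700 m/s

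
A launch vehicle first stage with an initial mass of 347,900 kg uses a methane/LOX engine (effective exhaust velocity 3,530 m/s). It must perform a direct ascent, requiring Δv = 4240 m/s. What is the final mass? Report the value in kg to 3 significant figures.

final mass ≈ 105000 kg

By the Tsiolkovsky rocket equation, m₀/m_f = exp(Δv / v_e) = exp(4240 / 3530.0) = exp(1.2011) = 3.3239.
m_f = m₀ / 3.3239 = 347,900 / 3.3239 = 104,666 kg.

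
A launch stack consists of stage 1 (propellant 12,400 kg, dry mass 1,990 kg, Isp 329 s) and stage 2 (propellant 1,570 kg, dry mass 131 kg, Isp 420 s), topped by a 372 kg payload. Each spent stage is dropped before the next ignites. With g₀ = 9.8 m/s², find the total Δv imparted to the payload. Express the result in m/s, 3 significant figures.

Ignition mass of stage 1 = 12,400+1,990 + 1,570+131 + 372 = 16,463 kg.
Stage 1: m₀ = 16,463 kg, m_f = 16,463 − 12,400 = 4,063 kg; Δv = 329×9.8×ln(4.052) = 3224.2×1.3992 ≈ 4511 m/s.
Stage 2: m₀ = 2,073 kg, m_f = 2,073 − 1,570 = 503 kg; Δv = 420×9.8×ln(4.121) = 4116.0×1.4162 ≈ 5829 m/s.
Total Δv = 4511 + 5829 = 10340 m/s.

Δv ≈ 10300 m/s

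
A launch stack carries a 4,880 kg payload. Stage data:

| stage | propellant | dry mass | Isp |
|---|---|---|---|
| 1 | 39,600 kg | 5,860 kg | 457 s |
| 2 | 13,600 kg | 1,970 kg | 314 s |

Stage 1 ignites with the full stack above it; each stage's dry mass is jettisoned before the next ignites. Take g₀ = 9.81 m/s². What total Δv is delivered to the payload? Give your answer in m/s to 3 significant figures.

Ignition mass of stage 1 = 39,600+5,860 + 13,600+1,970 + 4,880 = 65,910 kg.
Stage 1: m₀ = 65,910 kg, m_f = 65,910 − 39,600 = 26,310 kg; Δv = 457×9.81×ln(2.505) = 4483.2×0.9183 ≈ 4117 m/s.
Stage 2: m₀ = 20,450 kg, m_f = 20,450 − 13,600 = 6,850 kg; Δv = 314×9.81×ln(2.985) = 3080.3×1.0937 ≈ 3369 m/s.
Total Δv = 4117 + 3369 = 7486 m/s.

Δv ≈ 7490 m/s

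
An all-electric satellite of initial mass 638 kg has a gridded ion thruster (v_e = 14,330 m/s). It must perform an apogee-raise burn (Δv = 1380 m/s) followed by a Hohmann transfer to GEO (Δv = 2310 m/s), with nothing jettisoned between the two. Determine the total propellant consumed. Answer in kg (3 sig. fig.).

After the first burn: m = 638 × exp(−1380/14330.0) = 638 × 0.90819 = 579.425 kg.
After the second burn: m = 579.425 × exp(−2310/14330.0) = 579.425 × 0.85112 = 493.16 kg.
Total propellant = m₀ − m_final = 638 − 493.16 = 144.84 kg.

total propellant consumed ≈ 145 kg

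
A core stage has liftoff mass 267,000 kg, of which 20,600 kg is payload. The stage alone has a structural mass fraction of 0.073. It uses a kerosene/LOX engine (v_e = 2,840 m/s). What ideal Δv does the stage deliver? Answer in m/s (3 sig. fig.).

Δv ≈ 5490 m/s

Stage wet mass = m₀ − payload = 267,000 − 20,600 = 246,400 kg.
Stage dry mass = ε × stage wet mass = 0.073 × 246,400 = 17,987.2 kg.
Burnout mass m_f = stage dry + payload = 17,987.2 + 20,600 = 38,587.2 kg.
Δv = v_e · ln(267,000/38,587.2) = 2840.0 × ln(6.919) = 2840.0 × 1.9343 ≈ 5493 m/s.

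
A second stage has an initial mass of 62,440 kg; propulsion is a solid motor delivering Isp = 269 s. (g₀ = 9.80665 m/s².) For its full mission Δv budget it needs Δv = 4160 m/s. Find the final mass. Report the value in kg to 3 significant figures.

v_e = Isp · g₀ = 269 × 9.80665 = 2638.0 m/s.
m₀/m_f = exp(Δv / v_e) = exp(4160 / 2638.0) = exp(1.5770) = 4.8402.
m_f = m₀ / 4.8402 = 62,440 / 4.8402 = 12,900.3 kg.

final mass ≈ 12900 kg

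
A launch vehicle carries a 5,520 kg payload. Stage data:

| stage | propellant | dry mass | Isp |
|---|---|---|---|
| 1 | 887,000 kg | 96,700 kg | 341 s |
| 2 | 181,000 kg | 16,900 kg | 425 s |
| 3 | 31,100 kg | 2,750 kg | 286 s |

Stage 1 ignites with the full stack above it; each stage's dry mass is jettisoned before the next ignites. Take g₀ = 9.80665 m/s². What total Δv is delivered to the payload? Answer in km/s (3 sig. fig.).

Δv ≈ 14.7 km/s

Ignition mass of stage 1 = 887,000+96,700 + 181,000+16,900 + 31,100+2,750 + 5,520 = 1,220,970 kg.
Stage 1: m₀ = 1,220,970 kg, m_f = 1,220,970 − 887,000 = 333,970 kg; Δv = 341×9.80665×ln(3.656) = 3344.1×1.2963 ≈ 4335 m/s.
Stage 2: m₀ = 237,270 kg, m_f = 237,270 − 181,000 = 56,270 kg; Δv = 425×9.80665×ln(4.217) = 4167.8×1.4390 ≈ 5998 m/s.
Stage 3: m₀ = 39,370 kg, m_f = 39,370 − 31,100 = 8,270 kg; Δv = 286×9.80665×ln(4.761) = 2804.7×1.5604 ≈ 4376 m/s.
Total Δv = 4335 + 5998 + 4376 = 14709 m/s.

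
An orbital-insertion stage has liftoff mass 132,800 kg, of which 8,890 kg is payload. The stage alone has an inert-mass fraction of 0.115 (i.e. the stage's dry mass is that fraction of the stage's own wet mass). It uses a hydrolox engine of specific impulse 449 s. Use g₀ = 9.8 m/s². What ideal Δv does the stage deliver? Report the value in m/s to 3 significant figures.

Δv ≈ 7690 m/s

Stage wet mass = m₀ − payload = 132,800 − 8,890 = 123,910 kg.
Stage dry mass = ε × stage wet mass = 0.115 × 123,910 = 14,249.7 kg.
Burnout mass m_f = stage dry + payload = 14,249.7 + 8,890 = 23,139.7 kg.
v_e = Isp · g₀ = 449 × 9.8 = 4400.2 m/s.
Rocket equation: Δv = v_e · ln(132,800/23,139.7) = 4400.2 × ln(5.739) = 4400.2 × 1.7473 ≈ 7688 m/s.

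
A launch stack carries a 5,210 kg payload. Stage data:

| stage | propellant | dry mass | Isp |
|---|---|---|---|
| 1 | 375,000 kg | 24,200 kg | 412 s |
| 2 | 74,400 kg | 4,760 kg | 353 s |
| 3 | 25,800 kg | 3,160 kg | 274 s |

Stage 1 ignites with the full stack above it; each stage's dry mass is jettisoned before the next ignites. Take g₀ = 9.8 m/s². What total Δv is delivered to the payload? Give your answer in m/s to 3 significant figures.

Ignition mass of stage 1 = 375,000+24,200 + 74,400+4,760 + 25,800+3,160 + 5,210 = 512,530 kg.
Stage 1: m₀ = 512,530 kg, m_f = 512,530 − 375,000 = 137,530 kg; Δv = 412×9.8×ln(3.727) = 4037.6×1.3155 ≈ 5312 m/s.
Stage 2: m₀ = 113,330 kg, m_f = 113,330 − 74,400 = 38,930 kg; Δv = 353×9.8×ln(2.911) = 3459.4×1.0685 ≈ 3697 m/s.
Stage 3: m₀ = 34,170 kg, m_f = 34,170 − 25,800 = 8,370 kg; Δv = 274×9.8×ln(4.082) = 2685.2×1.4067 ≈ 3777 m/s.
Total Δv = 5312 + 3697 + 3777 = 12786 m/s.

Δv ≈ 12800 m/s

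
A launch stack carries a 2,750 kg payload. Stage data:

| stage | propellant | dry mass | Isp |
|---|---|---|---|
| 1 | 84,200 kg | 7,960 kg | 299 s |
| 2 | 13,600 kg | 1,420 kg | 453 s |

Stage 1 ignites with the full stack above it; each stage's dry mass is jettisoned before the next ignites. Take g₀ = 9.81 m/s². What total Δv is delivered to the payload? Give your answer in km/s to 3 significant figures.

Ignition mass of stage 1 = 84,200+7,960 + 13,600+1,420 + 2,750 = 109,930 kg.
Stage 1: m₀ = 109,930 kg, m_f = 109,930 − 84,200 = 25,730 kg; Δv = 299×9.81×ln(4.272) = 2933.2×1.4522 ≈ 4260 m/s.
Stage 2: m₀ = 17,770 kg, m_f = 17,770 − 13,600 = 4,170 kg; Δv = 453×9.81×ln(4.261) = 4443.9×1.4496 ≈ 6442 m/s.
Total Δv = 4260 + 6442 = 10702 m/s.

Δv ≈ 10.7 km/s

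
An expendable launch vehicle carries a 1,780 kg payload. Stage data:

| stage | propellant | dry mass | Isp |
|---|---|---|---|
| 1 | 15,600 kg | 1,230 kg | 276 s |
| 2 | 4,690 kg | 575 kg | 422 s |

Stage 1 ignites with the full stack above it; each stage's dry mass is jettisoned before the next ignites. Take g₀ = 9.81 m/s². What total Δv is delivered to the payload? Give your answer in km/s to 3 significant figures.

Ignition mass of stage 1 = 15,600+1,230 + 4,690+575 + 1,780 = 23,875 kg.
Stage 1: m₀ = 23,875 kg, m_f = 23,875 − 15,600 = 8,275 kg; Δv = 276×9.81×ln(2.885) = 2707.6×1.0596 ≈ 2869 m/s.
Stage 2: m₀ = 7,045 kg, m_f = 7,045 − 4,690 = 2,355 kg; Δv = 422×9.81×ln(2.992) = 4139.8×1.0958 ≈ 4536 m/s.
Total Δv = 2869 + 4536 = 7405 m/s.

Δv ≈ 7.41 km/s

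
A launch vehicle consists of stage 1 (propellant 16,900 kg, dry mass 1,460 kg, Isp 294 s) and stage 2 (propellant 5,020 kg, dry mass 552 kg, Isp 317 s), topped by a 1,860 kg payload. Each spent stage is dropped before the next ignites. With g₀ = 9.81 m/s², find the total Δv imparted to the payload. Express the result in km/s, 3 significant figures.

Ignition mass of stage 1 = 16,900+1,460 + 5,020+552 + 1,860 = 25,792 kg.
Stage 1: m₀ = 25,792 kg, m_f = 25,792 − 16,900 = 8,892 kg; Δv = 294×9.81×ln(2.901) = 2884.1×1.0649 ≈ 3071 m/s.
Stage 2: m₀ = 7,432 kg, m_f = 7,432 − 5,020 = 2,412 kg; Δv = 317×9.81×ln(3.081) = 3109.8×1.1253 ≈ 3500 m/s.
Total Δv = 3071 + 3500 = 6571 m/s.

Δv ≈ 6.57 km/s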